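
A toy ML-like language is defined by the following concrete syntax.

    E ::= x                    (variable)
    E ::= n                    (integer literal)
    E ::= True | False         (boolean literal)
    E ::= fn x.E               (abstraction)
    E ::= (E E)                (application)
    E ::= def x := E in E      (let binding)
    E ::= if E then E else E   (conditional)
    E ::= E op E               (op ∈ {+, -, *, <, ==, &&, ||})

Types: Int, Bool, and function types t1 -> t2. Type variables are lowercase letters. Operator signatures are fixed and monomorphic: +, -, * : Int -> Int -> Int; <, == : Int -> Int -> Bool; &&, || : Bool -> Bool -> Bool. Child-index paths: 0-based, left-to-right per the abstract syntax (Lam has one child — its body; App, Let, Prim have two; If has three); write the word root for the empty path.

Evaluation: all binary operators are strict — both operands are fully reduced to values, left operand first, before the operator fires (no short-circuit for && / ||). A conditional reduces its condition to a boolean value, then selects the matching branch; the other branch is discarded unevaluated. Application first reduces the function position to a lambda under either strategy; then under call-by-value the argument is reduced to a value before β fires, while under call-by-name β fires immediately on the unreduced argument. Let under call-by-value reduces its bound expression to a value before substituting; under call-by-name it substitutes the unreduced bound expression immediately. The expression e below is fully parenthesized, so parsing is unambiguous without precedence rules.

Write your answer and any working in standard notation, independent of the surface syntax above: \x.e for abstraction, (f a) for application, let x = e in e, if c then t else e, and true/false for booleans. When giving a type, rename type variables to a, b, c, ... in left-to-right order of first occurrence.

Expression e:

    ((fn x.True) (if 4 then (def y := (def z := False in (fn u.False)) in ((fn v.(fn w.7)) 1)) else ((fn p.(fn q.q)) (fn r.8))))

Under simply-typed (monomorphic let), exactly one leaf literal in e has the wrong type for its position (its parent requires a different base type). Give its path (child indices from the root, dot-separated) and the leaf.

Answer: 1.0 : 4

Trace:
\x._ : a -> Bool
  unify Int ~ Bool
  FAIL: mismatch Int ~ Bool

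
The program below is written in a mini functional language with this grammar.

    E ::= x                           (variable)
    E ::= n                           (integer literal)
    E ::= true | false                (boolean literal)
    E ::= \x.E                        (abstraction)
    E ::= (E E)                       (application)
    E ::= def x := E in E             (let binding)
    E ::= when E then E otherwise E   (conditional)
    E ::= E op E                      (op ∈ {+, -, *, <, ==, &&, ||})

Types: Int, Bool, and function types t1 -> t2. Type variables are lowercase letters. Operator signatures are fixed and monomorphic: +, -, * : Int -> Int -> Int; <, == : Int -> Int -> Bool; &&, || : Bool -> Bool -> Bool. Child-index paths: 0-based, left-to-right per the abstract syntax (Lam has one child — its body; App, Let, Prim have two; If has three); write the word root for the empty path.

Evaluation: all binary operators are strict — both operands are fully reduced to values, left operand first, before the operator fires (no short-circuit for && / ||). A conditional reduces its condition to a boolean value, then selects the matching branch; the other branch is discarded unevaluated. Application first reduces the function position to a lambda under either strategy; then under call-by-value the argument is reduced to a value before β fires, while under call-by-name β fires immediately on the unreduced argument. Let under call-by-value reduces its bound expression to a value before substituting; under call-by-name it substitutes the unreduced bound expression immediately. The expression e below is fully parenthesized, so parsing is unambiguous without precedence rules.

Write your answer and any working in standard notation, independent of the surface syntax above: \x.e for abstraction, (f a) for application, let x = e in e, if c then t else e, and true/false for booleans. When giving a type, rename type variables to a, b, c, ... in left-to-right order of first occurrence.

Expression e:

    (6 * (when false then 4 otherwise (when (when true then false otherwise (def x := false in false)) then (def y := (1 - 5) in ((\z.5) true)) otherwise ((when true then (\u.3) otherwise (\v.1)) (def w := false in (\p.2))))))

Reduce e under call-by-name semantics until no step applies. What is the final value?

Answer: 18

Trace:
step 0: (6 * (if false then 4 else (if (if true then false else (let x = false in false)) then (let y = (1 - 5) in ((\z.5) true)) else ((if true then (\u.3) else (\v.1)) (let w = false in (\p.2))))))
step 1: [if@1] (6 * (if (if true then false else (let x = false in false)) then (let y = (1 - 5) in ((\z.5) true)) else ((if true then (\u.3) else (\v.1)) (let w = false in (\p.2)))))
step 2: [if@1.0] (6 * (if false then (let y = (1 - 5) in ((\z.5) true)) else ((if true then (\u.3) else (\v.1)) (let w = false in (\p.2)))))
step 3: [if@1] (6 * ((if true then (\u.3) else (\v.1)) (let w = false in (\p.2))))
step 4: [if@1.0] (6 * ((\u.3) (let w = false in (\p.2))))
step 5: [beta@1] (6 * 3)
step 6: [delta@root] 18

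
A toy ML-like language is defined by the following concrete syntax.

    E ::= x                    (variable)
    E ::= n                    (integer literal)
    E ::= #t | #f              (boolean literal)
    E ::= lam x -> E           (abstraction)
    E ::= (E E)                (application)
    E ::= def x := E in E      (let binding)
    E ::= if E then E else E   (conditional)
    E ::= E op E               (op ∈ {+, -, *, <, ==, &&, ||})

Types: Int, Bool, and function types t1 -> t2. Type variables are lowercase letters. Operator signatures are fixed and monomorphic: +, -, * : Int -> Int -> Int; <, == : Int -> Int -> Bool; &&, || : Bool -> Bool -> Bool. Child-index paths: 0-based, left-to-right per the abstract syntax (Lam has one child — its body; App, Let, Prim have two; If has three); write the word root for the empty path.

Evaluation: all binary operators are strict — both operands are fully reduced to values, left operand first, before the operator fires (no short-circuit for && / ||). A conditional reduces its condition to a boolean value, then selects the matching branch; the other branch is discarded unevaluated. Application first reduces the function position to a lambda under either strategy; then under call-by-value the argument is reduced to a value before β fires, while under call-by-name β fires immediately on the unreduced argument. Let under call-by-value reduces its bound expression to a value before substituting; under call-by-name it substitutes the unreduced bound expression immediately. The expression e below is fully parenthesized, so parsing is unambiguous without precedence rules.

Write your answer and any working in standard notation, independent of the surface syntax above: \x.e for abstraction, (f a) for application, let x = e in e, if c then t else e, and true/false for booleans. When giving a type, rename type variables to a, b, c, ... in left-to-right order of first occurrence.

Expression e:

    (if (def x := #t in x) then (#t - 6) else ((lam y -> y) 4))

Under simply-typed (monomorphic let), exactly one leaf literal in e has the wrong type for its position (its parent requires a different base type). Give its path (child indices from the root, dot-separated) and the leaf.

Answer: 1.0 : true

Working:
let x : Bool
x : Bool
  unify Bool ~ Bool
  unify Bool ~ Int
  FAIL: mismatch Bool ~ Int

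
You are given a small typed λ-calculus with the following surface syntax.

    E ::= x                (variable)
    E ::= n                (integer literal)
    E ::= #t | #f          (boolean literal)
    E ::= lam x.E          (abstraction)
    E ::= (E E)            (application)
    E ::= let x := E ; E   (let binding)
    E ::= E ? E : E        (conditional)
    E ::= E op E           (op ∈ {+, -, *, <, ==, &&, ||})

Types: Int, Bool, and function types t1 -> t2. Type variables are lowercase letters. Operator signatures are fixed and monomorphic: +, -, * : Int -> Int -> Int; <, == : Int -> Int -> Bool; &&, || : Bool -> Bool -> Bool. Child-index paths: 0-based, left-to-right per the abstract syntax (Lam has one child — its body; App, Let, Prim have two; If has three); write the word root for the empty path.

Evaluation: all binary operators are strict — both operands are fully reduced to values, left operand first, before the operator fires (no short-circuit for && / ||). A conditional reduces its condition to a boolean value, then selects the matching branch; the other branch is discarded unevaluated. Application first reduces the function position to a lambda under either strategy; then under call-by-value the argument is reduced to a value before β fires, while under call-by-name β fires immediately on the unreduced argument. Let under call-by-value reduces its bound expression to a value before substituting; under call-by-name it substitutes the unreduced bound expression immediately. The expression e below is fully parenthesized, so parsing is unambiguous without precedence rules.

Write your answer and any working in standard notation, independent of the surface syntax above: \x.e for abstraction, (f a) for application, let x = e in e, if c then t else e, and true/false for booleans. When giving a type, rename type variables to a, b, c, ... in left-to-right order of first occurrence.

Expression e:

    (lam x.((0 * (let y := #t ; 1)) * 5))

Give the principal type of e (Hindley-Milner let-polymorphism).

Working:
  unify Int ~ Int
let y : Bool
  unify Int ~ Int
  unify Int ~ Int
  unify Int ~ Int
\x._ : a -> Int

Answer: a -> Int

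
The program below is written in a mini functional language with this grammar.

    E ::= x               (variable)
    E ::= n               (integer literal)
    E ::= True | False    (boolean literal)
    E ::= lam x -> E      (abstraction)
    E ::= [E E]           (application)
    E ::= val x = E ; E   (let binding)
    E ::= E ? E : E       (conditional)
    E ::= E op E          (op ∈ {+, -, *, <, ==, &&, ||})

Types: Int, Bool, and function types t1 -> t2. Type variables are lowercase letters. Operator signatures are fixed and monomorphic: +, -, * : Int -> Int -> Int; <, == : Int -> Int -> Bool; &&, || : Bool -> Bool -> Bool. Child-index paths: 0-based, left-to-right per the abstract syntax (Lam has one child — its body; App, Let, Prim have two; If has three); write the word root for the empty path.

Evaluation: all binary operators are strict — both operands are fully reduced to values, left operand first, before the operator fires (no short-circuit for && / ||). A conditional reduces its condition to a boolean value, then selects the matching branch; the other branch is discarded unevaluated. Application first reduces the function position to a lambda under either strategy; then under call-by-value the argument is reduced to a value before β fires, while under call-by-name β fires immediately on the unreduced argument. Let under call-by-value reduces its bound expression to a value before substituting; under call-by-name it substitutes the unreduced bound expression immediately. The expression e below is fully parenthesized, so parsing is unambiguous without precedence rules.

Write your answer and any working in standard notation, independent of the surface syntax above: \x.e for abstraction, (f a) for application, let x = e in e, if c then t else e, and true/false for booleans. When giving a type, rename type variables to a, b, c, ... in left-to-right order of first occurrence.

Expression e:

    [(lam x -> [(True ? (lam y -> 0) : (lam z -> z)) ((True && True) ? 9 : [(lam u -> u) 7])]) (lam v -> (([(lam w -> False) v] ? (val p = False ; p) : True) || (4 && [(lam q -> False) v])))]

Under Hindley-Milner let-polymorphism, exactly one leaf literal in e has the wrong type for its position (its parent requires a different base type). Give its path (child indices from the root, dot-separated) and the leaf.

Answer: 1.0.1.0 : 4

Derivation:
  unify Bool ~ Bool
\y._ : b -> Int
z : c
\z._ : c -> c
  unify b -> Int ~ c -> c
  unify b ~ c
  unify Int ~ c
  unify Bool ~ Bool
  unify Bool ~ Bool
  unify Bool ~ Bool
u : d
\u._ : d -> d
  unify d -> d ~ Int -> e
  unify d ~ Int
  unify Int ~ e
_ _ : Int
  unify Int ~ Int
  unify Int -> Int ~ Int -> f
  unify Int ~ Int
  unify Int ~ f
_ _ : Int
\x._ : a -> Int
\w._ : h -> Bool
v : g
  unify h -> Bool ~ g -> i
  unify h ~ g
  unify Bool ~ i
_ _ : Bool
  unify Bool ~ Bool
let p : Bool
p : Bool
  unify Bool ~ Bool
  unify Bool ~ Bool
  unify Int ~ Bool
  FAIL: mismatch Int ~ Bool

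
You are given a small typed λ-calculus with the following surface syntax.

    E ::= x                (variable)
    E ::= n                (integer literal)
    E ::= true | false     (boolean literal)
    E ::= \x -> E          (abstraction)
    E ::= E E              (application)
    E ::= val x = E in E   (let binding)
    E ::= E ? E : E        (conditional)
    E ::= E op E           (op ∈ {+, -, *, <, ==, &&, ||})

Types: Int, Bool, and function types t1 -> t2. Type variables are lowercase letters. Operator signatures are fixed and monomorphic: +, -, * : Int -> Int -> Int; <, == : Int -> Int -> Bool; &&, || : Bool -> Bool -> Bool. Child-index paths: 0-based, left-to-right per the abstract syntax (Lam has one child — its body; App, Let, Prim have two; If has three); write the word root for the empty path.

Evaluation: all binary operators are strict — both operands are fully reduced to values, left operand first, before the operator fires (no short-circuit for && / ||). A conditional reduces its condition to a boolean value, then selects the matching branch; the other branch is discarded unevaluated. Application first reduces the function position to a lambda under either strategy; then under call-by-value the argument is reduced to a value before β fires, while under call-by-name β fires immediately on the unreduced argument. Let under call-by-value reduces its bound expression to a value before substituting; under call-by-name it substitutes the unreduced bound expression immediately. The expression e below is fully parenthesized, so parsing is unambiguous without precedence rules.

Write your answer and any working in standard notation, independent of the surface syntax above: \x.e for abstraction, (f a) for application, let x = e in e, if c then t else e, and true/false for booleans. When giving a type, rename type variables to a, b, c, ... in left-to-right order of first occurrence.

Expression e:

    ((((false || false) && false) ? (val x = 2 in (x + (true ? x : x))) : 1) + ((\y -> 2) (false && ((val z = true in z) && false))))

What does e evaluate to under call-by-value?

Answer: 3

Trace:
step 0: ((if ((false || false) && false) then (let x = 2 in (x + (if true then x else x))) else 1) + ((\y.2) (false && ((let z = true in z) && false))))
step 1: [delta@0.0.0] ((if (false && false) then (let x = 2 in (x + (if true then x else x))) else 1) + ((\y.2) (false && ((let z = true in z) && false))))
step 2: [delta@0.0] ((if false then (let x = 2 in (x + (if true then x else x))) else 1) + ((\y.2) (false && ((let z = true in z) && false))))
step 3: [if@0] (1 + ((\y.2) (false && ((let z = true in z) && false))))
step 4: [let@1.1.1.0] (1 + ((\y.2) (false && (true && false))))
step 5: [delta@1.1.1] (1 + ((\y.2) (false && false)))
step 6: [delta@1.1] (1 + ((\y.2) false))
step 7: [beta@1] (1 + 2)
step 8: [delta@root] 3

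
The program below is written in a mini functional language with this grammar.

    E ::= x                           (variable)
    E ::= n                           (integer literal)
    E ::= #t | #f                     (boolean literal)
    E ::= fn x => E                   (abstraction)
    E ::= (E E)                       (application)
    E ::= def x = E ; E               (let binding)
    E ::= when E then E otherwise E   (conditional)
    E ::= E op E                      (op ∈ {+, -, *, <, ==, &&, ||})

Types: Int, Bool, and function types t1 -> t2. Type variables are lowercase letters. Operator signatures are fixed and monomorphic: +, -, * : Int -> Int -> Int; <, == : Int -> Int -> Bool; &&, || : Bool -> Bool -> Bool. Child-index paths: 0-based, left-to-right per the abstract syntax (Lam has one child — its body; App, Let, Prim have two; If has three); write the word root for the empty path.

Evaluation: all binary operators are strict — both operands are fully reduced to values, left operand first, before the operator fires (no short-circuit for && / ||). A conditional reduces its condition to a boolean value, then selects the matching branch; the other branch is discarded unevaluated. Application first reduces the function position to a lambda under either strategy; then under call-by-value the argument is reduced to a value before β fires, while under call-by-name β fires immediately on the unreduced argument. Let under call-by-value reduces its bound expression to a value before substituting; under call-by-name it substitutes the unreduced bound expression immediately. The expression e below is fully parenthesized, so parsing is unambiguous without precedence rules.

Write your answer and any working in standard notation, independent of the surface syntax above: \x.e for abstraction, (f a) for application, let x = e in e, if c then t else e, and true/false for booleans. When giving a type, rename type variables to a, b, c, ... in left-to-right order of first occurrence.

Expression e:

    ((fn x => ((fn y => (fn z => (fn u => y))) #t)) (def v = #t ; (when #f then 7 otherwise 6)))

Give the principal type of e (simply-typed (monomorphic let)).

Answer: a -> b -> Bool

Trace:
y : b
\u._ : d -> b
\z._ : c -> d -> b
\y._ : b -> c -> d -> b
  unify b -> c -> d -> b ~ Bool -> e
  unify b ~ Bool
  unify c -> d -> Bool ~ e
_ _ : c -> d -> Bool
\x._ : a -> c -> d -> Bool
let v : Bool
  unify Bool ~ Bool
  unify Int ~ Int
  unify a -> c -> d -> Bool ~ Int -> f
  unify a ~ Int
  unify c -> d -> Bool ~ f
_ _ : c -> d -> Bool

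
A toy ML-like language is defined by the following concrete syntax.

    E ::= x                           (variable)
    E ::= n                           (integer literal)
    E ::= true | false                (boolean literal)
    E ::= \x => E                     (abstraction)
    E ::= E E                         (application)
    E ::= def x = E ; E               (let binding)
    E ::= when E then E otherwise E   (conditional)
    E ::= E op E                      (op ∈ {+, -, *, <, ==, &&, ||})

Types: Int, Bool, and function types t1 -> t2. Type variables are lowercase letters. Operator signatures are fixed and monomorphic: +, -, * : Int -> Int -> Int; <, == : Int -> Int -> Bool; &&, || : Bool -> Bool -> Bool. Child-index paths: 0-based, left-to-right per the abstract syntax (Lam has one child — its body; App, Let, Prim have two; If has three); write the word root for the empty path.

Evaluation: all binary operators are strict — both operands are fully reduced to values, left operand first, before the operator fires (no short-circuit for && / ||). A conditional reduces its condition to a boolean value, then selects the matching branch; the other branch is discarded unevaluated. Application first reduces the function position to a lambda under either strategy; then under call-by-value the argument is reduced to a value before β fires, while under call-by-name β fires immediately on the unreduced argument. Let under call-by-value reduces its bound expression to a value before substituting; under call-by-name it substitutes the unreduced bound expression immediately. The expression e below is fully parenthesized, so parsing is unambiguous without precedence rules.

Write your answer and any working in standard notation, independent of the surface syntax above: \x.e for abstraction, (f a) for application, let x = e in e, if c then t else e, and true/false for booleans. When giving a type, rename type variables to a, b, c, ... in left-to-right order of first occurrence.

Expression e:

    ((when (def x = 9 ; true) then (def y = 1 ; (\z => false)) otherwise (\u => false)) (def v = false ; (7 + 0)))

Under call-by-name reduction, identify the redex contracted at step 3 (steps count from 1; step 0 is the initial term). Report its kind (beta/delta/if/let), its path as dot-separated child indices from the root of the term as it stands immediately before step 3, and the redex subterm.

Working:
step 0: ((if (let x = 9 in true) then (let y = 1 in (\z.false)) else (\u.false)) (let v = false in (7 + 0)))
step 1: [let@0.0] ((if true then (let y = 1 in (\z.false)) else (\u.false)) (let v = false in (7 + 0)))
step 2: [if@0] ((let y = 1 in (\z.false)) (let v = false in (7 + 0)))
step 3: [let@0] ((\z.false) (let v = false in (7 + 0)))

Answer: let at 0 : (let y = 1 in (\z.false))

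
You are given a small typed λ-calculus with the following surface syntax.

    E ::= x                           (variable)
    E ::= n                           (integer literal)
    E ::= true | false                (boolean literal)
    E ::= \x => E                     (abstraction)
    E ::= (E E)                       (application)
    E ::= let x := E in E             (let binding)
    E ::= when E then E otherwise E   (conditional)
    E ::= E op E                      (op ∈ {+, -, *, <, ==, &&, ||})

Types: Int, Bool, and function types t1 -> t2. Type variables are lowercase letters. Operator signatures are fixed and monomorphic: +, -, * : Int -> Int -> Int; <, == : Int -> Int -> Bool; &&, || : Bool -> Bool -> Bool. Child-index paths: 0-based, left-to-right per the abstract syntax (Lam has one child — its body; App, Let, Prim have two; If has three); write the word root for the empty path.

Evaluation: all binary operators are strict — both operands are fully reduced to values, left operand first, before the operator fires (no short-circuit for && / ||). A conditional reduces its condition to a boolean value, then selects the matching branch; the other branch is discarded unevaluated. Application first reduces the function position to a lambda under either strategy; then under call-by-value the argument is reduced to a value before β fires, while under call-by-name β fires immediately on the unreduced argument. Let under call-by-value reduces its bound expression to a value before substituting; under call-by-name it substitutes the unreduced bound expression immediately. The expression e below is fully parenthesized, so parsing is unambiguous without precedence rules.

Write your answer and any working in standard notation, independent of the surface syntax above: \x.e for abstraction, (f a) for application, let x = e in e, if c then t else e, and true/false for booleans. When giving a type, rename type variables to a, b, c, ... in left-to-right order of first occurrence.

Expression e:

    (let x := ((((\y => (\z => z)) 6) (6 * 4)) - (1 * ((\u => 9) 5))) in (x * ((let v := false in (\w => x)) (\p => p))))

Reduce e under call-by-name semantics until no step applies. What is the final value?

Answer: 225

Derivation:
step 0: (let x = ((((\y.(\z.z)) 6) (6 * 4)) - (1 * ((\u.9) 5))) in (x * ((let v = false in (\w.x)) (\p.p))))
step 1: [let@root] (((((\y.(\z.z)) 6) (6 * 4)) - (1 * ((\u.9) 5))) * ((let v = false in (\w.((((\y.(\z.z)) 6) (6 * 4)) - (1 * ((\u.9) 5))))) (\p.p)))
step 2: [beta@0.0.0] ((((\z.z) (6 * 4)) - (1 * ((\u.9) 5))) * ((let v = false in (\w.((((\y.(\z.z)) 6) (6 * 4)) - (1 * ((\u.9) 5))))) (\p.p)))
step 3: [beta@0.0] (((6 * 4) - (1 * ((\u.9) 5))) * ((let v = false in (\w.((((\y.(\z.z)) 6) (6 * 4)) - (1 * ((\u.9) 5))))) (\p.p)))
step 4: [delta@0.0] ((24 - (1 * ((\u.9) 5))) * ((let v = false in (\w.((((\y.(\z.z)) 6) (6 * 4)) - (1 * ((\u.9) 5))))) (\p.p)))
step 5: [beta@0.1.1] ((24 - (1 * 9)) * ((let v = false in (\w.((((\y.(\z.z)) 6) (6 * 4)) - (1 * ((\u.9) 5))))) (\p.p)))
step 6: [delta@0.1] ((24 - 9) * ((let v = false in (\w.((((\y.(\z.z)) 6) (6 * 4)) - (1 * ((\u.9) 5))))) (\p.p)))
step 7: [delta@0] (15 * ((let v = false in (\w.((((\y.(\z.z)) 6) (6 * 4)) - (1 * ((\u.9) 5))))) (\p.p)))
step 8: [let@1.0] (15 * ((\w.((((\y.(\z.z)) 6) (6 * 4)) - (1 * ((\u.9) 5)))) (\p.p)))
step 9: [beta@1] (15 * ((((\y.(\z.z)) 6) (6 * 4)) - (1 * ((\u.9) 5))))
step 10: [beta@1.0.0] (15 * (((\z.z) (6 * 4)) - (1 * ((\u.9) 5))))
step 11: [beta@1.0] (15 * ((6 * 4) - (1 * ((\u.9) 5))))
step 12: [delta@1.0] (15 * (24 - (1 * ((\u.9) 5))))
step 13: [beta@1.1.1] (15 * (24 - (1 * 9)))
step 14: [delta@1.1] (15 * (24 - 9))
step 15: [delta@1] (15 * 15)
step 16: [delta@root] 225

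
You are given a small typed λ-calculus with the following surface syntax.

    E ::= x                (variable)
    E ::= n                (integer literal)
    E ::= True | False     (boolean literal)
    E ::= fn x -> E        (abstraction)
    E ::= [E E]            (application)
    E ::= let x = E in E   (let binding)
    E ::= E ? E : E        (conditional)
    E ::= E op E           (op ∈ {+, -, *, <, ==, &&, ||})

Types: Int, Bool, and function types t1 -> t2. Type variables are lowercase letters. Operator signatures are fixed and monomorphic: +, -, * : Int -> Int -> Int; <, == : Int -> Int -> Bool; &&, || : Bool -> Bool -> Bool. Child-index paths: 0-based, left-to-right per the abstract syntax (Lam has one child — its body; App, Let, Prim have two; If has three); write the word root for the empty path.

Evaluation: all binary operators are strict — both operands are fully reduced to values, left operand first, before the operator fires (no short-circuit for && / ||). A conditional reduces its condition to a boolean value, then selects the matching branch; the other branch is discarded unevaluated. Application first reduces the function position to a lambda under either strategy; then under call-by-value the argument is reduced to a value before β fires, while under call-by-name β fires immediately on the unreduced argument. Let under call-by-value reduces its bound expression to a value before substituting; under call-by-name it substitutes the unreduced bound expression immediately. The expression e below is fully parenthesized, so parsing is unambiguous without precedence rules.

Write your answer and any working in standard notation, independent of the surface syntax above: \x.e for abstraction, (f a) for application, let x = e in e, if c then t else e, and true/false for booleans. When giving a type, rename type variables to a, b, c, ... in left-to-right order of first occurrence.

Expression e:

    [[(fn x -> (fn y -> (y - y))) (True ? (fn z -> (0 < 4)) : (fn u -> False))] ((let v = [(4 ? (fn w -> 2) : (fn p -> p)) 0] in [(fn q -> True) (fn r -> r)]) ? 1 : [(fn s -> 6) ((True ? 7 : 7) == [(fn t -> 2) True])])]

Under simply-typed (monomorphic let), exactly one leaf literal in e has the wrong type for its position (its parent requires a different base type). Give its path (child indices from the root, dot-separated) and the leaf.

Derivation:
y : b
  unify b ~ Int
y : Int
  unify Int ~ Int
\y._ : Int -> Int
\x._ : a -> Int -> Int
  unify Bool ~ Bool
  unify Int ~ Int
  unify Int ~ Int
\z._ : c -> Bool
\u._ : d -> Bool
  unify c -> Bool ~ d -> Bool
  unify c ~ d
  unify Bool ~ Bool
  unify a -> Int -> Int ~ (d -> Bool) -> e
  unify a ~ d -> Bool
  unify Int -> Int ~ e
_ _ : Int -> Int
  unify Int ~ Bool
  FAIL: mismatch Int ~ Bool

Answer: 1.0.0.0.0 : 4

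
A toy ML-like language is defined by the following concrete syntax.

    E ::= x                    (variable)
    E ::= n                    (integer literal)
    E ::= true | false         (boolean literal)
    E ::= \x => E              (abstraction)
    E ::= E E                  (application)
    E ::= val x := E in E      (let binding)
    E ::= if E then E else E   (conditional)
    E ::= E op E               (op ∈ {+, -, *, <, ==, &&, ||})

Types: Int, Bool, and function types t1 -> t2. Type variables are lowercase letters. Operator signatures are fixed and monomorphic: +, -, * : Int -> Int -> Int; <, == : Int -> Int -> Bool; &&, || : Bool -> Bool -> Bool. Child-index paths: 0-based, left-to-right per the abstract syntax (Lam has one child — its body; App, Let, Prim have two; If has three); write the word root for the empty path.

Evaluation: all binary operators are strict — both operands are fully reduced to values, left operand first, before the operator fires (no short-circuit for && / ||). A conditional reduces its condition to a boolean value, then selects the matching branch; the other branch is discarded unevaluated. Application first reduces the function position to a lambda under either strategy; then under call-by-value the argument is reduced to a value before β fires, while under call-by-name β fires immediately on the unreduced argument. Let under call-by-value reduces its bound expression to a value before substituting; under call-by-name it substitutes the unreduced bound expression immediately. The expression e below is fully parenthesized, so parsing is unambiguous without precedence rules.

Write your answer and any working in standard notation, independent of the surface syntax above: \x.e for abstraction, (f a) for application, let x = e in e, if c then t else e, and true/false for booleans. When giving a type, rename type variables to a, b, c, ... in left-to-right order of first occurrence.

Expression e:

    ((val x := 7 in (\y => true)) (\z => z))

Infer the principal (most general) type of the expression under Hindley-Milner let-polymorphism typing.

Answer: Bool

Working:
let x : Int
\y._ : a -> Bool
z : b
\z._ : b -> b
  unify a -> Bool ~ (b -> b) -> c
  unify a ~ b -> b
  unify Bool ~ c
_ _ : Bool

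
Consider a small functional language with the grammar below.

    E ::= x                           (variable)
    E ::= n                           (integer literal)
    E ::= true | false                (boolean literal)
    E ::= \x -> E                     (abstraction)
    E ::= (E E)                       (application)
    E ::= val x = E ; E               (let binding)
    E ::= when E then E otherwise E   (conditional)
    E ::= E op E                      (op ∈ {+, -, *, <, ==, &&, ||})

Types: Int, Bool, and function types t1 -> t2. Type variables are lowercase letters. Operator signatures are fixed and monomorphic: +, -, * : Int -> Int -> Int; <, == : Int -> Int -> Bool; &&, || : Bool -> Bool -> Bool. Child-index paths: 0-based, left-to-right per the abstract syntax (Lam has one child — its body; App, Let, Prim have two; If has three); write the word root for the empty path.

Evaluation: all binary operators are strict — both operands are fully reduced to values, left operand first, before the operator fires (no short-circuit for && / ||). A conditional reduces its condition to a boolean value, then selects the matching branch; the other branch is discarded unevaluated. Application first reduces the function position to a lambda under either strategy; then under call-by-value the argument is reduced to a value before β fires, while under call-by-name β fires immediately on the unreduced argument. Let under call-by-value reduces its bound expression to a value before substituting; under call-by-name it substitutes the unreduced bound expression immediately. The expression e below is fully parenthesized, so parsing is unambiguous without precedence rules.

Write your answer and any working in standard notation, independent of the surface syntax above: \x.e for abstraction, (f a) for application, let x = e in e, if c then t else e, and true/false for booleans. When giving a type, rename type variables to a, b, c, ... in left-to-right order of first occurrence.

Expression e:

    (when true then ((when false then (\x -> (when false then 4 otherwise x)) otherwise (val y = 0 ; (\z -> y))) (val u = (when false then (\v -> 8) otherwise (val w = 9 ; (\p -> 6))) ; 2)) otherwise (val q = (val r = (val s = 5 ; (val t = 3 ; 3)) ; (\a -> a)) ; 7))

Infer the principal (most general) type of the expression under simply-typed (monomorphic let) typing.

Answer: Int

Trace:
  unify Bool ~ Bool
  unify Bool ~ Bool
  unify Bool ~ Bool
x : a
  unify Int ~ a
\x._ : Int -> Int
let y : Int
y : Int
\z._ : b -> Int
  unify Int -> Int ~ b -> Int
  unify Int ~ b
  unify Int ~ Int
  unify Bool ~ Bool
\v._ : c -> Int
let w : Int
\p._ : d -> Int
  unify c -> Int ~ d -> Int
  unify c ~ d
  unify Int ~ Int
let u : d -> Int
  unify Int -> Int ~ Int -> e
  unify Int ~ Int
  unify Int ~ e
_ _ : Int
let s : Int
let t : Int
let r : Int
a : f
\a._ : f -> f
let q : f -> f
  unify Int ~ Int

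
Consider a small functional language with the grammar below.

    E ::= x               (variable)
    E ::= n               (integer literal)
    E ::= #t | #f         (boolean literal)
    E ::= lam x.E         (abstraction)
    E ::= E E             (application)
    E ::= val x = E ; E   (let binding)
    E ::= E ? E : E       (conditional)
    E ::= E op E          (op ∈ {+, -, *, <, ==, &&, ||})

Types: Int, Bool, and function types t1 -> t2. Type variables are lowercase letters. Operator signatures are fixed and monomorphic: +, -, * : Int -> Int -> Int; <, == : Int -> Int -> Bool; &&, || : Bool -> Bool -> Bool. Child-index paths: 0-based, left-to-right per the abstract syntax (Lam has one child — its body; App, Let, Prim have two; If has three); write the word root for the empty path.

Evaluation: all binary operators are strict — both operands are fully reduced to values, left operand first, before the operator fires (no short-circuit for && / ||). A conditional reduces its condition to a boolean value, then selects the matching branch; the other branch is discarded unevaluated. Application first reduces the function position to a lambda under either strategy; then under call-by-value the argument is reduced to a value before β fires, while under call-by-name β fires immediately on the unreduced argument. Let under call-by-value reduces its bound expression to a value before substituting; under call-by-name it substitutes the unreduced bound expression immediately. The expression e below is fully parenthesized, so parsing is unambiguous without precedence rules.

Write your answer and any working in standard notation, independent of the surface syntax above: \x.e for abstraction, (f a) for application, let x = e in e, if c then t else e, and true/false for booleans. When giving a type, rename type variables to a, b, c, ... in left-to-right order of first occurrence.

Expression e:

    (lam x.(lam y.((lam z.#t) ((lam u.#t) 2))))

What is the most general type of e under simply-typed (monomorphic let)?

Derivation:
\z._ : c -> Bool
\u._ : d -> Bool
  unify d -> Bool ~ Int -> e
  unify d ~ Int
  unify Bool ~ e
_ _ : Bool
  unify c -> Bool ~ Bool -> f
  unify c ~ Bool
  unify Bool ~ f
_ _ : Bool
\y._ : b -> Bool
\x._ : a -> b -> Bool

Answer: a -> b -> Bool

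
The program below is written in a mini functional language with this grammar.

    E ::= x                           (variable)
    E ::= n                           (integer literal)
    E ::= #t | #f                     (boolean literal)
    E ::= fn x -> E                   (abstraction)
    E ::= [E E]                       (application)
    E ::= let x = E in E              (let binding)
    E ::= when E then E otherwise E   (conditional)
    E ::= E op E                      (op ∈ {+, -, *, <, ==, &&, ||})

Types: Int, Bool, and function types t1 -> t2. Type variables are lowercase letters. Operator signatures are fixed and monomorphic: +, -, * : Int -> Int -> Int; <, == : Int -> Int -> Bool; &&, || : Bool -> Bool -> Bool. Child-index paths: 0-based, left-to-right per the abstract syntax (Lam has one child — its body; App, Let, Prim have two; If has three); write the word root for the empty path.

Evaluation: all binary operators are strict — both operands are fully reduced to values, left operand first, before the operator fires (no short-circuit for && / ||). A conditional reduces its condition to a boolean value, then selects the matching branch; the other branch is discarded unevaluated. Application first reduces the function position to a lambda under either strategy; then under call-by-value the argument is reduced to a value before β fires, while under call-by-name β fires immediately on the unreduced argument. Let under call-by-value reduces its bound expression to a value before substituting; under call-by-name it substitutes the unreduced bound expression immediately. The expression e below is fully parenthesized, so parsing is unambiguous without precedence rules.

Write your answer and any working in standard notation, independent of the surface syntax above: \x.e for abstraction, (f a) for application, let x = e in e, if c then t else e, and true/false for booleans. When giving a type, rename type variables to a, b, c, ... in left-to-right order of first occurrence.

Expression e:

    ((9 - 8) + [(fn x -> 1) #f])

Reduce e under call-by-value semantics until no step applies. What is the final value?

Answer: 2

Trace:
step 0: ((9 - 8) + ((\x.1) false))
step 1: [delta@0] (1 + ((\x.1) false))
step 2: [beta@1] (1 + 1)
step 3: [delta@root] 2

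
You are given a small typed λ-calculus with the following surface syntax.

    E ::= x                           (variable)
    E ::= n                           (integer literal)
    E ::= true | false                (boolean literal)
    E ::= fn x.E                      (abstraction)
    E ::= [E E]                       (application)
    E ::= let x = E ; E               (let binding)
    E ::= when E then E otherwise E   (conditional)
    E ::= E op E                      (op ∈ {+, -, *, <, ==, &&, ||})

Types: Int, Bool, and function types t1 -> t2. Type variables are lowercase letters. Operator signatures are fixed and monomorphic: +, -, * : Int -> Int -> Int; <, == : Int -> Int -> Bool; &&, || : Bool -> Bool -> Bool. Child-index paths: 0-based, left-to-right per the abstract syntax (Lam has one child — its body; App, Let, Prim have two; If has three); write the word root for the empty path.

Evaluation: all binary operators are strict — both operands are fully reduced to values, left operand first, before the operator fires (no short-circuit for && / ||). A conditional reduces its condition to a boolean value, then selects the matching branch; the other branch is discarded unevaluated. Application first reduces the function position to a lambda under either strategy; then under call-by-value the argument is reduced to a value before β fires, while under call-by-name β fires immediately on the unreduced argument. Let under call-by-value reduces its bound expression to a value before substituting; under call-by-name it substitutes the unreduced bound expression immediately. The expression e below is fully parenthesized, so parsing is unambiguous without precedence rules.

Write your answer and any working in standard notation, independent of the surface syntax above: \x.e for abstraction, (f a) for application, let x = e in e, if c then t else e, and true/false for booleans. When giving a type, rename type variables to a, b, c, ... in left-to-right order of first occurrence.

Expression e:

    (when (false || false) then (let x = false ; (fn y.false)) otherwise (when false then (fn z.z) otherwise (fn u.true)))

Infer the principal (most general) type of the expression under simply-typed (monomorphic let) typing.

Trace:
  unify Bool ~ Bool
  unify Bool ~ Bool
  unify Bool ~ Bool
let x : Bool
\y._ : a -> Bool
  unify Bool ~ Bool
z : b
\z._ : b -> b
\u._ : c -> Bool
  unify b -> b ~ c -> Bool
  unify b ~ c
  unify c ~ Bool
  unify a -> Bool ~ Bool -> Bool
  unify a ~ Bool
  unify Bool ~ Bool

Answer: Bool -> Bool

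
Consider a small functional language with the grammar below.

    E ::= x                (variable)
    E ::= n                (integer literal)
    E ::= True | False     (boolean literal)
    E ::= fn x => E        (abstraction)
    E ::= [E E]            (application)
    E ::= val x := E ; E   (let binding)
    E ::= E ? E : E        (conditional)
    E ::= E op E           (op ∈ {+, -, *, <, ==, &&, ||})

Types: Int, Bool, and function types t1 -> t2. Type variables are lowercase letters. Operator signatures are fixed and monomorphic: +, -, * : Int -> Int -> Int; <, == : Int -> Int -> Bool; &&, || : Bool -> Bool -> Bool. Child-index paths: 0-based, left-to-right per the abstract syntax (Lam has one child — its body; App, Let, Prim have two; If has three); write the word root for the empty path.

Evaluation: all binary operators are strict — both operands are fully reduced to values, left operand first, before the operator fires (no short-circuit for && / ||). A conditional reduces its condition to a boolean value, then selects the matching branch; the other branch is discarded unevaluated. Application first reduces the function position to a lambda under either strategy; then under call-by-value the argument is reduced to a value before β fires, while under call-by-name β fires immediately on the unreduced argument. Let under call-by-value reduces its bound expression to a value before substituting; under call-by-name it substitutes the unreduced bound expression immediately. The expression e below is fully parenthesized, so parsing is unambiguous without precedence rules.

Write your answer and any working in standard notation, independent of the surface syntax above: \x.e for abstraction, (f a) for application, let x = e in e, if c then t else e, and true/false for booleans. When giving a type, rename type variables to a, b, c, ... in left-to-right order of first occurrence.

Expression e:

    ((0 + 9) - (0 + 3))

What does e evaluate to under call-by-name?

Answer: 6

Trace:
step 0: ((0 + 9) - (0 + 3))
step 1: [delta@0] (9 - (0 + 3))
step 2: [delta@1] (9 - 3)
step 3: [delta@root] 6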